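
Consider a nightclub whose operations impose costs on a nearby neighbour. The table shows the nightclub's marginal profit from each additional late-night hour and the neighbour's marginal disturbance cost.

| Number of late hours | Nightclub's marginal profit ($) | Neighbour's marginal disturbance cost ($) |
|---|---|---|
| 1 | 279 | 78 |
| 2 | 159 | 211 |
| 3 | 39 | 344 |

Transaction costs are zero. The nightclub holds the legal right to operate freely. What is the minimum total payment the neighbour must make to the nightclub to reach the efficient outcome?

Left alone the nightclub would choose level 3 (marginal profit stays positive).
Efficient level: k* = 1 (marginal profit ≥ marginal disturbance cost through 1).
The neighbour must at least cover the nightclub's forgone profit from cutting 3→1: 159 + 39 = 198.

$198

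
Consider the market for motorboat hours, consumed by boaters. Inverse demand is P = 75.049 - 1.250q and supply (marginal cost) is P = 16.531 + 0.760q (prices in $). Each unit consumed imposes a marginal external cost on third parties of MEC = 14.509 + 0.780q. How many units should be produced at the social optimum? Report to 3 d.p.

Social marginal benefit = demand − MEC = 60.540 - 2.030q.
Set SMB = MC: 60.540 - 2.030q = 16.531 + 0.760q → q* = 15.7738.

q* = 15.774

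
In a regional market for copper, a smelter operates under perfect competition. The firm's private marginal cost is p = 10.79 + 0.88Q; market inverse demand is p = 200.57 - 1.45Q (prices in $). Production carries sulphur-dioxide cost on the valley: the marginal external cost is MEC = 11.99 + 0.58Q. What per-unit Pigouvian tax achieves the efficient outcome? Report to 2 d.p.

Social marginal cost = private MC + MEC = 22.78 + 1.46Q.
Set SMC = demand: 22.78 + 1.46Q = 200.57 - 1.45Q → Q* = 61.0962.
The Pigouvian tax equals MEC at Q*: 11.99 + 0.58×61.0962 = 47.4258.

tax = $47.43 per unit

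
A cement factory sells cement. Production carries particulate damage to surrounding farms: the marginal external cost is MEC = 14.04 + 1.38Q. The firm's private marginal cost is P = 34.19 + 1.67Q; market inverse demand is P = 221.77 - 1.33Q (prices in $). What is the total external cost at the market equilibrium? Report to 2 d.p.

Market equilibrium (private): 34.19 + 1.67Q = 221.77 - 1.33Q → Q_m = 62.5267.
Total external cost = ∫₀^{Q_m} (14.04 + 1.38Q) dQ = 14.04×62.5267 + ½×1.38×62.5267² = 3575.4907.

$3575.49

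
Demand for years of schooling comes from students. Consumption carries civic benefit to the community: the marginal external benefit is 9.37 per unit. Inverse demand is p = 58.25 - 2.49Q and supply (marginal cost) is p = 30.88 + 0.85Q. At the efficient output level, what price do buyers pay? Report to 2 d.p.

Social marginal benefit = demand + MEB = 67.62 - 2.49Q.
Set SMB = MC: 67.62 - 2.49Q = 30.88 + 0.85Q → Q* = 11.0000.
Consumer price on the demand curve at Q*: 58.25 − 2.49×11.0000 = 30.8600.

P = 30.86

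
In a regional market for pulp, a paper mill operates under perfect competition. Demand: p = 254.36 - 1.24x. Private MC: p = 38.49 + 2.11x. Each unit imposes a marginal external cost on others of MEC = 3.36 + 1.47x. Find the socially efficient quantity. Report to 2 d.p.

x* = 44.09

Social marginal cost = private MC + MEC = 41.85 + 3.58x.
Set SMC = demand: 41.85 + 3.58x = 254.36 - 1.24x → x* = 44.0892.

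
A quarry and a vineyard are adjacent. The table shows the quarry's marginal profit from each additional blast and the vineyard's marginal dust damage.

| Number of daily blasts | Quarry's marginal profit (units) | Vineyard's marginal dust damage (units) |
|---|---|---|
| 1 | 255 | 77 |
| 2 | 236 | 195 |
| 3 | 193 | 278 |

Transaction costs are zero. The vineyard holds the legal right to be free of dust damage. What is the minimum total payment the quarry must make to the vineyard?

Efficient level: marginal profit ≥ marginal dust damage through level 2, so k* = 2.
With the vineyard holding the right, the quarry must at least compensate total damage at k*: 77 + 195 = 272.

272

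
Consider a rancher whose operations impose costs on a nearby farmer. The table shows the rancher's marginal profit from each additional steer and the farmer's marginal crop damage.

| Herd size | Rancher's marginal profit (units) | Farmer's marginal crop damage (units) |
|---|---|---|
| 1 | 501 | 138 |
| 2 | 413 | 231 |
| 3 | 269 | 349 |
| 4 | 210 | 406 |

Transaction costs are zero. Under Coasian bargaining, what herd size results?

2

Bargaining reaches the level where marginal profit last exceeds marginal crop damage.
That holds through level 2 (413 ≥ 231) but not at 3 (269 < 349).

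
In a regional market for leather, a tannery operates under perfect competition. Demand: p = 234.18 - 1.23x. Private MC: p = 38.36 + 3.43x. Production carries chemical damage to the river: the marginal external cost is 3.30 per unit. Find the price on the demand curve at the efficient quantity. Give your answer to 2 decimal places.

Social marginal cost = private MC + MEC = 41.66 + 3.43x.
Set SMC = demand: 41.66 + 3.43x = 234.18 - 1.23x → x* = 41.3133.
Consumer price on the demand curve at x*: 234.18 − 1.23×41.3133 = 183.3646.

P = 183.36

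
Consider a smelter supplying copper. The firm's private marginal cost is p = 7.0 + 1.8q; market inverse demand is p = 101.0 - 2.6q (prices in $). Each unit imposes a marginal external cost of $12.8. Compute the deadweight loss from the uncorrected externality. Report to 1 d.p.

DWL = $18.6

Market equilibrium (private): 7.0 + 1.8q = 101.0 - 2.6q → q_m = 21.3636.
Social marginal cost = private MC + MEC = 19.8 + 1.8q.
Set SMC = demand: 19.8 + 1.8q = 101.0 - 2.6q → q* = 18.4545.
Between q* and q_m the wedge SMC − demand runs linearly from 0 to MEC(q_m), so the loss is a triangle.
DWL = ½ × 2.9091 × 12.8000 = 18.6182.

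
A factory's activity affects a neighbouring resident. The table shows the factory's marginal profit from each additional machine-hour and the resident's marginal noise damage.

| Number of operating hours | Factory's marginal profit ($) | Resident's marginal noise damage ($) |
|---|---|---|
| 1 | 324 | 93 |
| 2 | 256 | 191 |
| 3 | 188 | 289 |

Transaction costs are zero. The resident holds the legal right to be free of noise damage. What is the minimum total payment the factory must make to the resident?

Efficient level: marginal profit ≥ marginal noise damage through level 2, so k* = 2.
With the resident holding the right, the factory must at least compensate total damage at k*: 93 + 191 = 284.

$284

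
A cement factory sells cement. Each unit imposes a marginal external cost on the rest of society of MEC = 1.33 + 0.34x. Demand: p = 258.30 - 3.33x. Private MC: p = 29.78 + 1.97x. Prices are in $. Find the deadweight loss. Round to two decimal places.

DWL = $22.67

Market equilibrium (private): 29.78 + 1.97x = 258.30 - 3.33x → x_m = 43.1170.
Social marginal cost = private MC + MEC = 31.11 + 2.31x.
Set SMC = demand: 31.11 + 2.31x = 258.30 - 3.33x → x* = 40.2819.
Height of the DWL triangle at x_m is SMC(x_m) − demand(x_m) = MEC(x_m) = 15.9898.
DWL = ½ × 2.8351 × 15.9898 = 22.6663.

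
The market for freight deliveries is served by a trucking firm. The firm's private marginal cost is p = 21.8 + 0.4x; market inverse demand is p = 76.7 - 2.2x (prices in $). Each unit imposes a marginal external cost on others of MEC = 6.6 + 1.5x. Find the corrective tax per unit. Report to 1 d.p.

Social marginal cost = private MC + MEC = 28.4 + 1.9x.
Set SMC = demand: 28.4 + 1.9x = 76.7 - 2.2x → x* = 11.7805.
The Pigouvian tax equals MEC at x*: 6.6 + 1.5×11.7805 = 24.2708.

tax = $24.3 per unit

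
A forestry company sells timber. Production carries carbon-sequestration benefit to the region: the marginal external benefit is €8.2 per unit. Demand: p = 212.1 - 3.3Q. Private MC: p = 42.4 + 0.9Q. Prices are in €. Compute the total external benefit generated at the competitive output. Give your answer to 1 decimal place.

€331.3

Market equilibrium (private): 42.4 + 0.9Q = 212.1 - 3.3Q → Q_m = 40.4048.
Total external benefit = MEB × Q_m = 8.2 × 40.4048 = 331.3194.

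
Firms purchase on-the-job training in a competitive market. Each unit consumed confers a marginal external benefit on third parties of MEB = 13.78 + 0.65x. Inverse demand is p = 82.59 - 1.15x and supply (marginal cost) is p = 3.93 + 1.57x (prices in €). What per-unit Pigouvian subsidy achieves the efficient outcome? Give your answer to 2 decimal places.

subsidy = €42.81 per unit

Social marginal benefit = demand + MEB = 96.37 - 0.50x.
Set SMB = MC: 96.37 - 0.50x = 3.93 + 1.57x → x* = 44.6570.
The Pigouvian subsidy equals MEB at x*: 13.78 + 0.65×44.6570 = 42.8071.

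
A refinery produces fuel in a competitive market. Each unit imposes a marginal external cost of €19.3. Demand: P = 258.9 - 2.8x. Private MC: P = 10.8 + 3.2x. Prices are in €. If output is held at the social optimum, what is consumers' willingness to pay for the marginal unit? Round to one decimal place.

P = €152.1

Social marginal cost = private MC + MEC = 30.1 + 3.2x.
Set SMC = demand: 30.1 + 3.2x = 258.9 - 2.8x → x* = 38.1333.
Consumer price on the demand curve at x*: 258.9 − 2.8×38.1333 = 152.1268.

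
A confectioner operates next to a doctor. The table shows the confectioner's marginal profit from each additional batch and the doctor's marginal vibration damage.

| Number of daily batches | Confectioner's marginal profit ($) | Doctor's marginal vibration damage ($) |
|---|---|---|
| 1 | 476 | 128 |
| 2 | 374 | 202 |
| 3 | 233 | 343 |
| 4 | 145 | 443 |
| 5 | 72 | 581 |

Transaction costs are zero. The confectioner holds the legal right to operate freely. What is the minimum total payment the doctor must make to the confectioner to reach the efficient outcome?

$450

Left alone the confectioner would choose level 5 (marginal profit stays positive).
Efficient level: k* = 2 (marginal profit ≥ marginal vibration damage through 2).
The doctor must at least cover the confectioner's forgone profit from cutting 5→2: 233 + 145 + 72 = 450.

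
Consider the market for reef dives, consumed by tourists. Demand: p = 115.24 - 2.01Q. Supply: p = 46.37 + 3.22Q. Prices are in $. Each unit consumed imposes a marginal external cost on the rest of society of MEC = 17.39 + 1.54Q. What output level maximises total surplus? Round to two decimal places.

Q* = 7.60

Social marginal benefit = demand − MEC = 97.85 - 3.55Q.
Set SMB = MC: 97.85 - 3.55Q = 46.37 + 3.22Q → Q* = 7.6041.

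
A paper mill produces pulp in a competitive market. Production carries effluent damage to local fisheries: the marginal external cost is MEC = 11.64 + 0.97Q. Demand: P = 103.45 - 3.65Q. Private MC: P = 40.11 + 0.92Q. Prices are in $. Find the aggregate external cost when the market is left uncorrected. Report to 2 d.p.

Market equilibrium (private): 40.11 + 0.92Q = 103.45 - 3.65Q → Q_m = 13.8600.
Total external cost = ∫₀^{Q_m} (11.64 + 0.97Q) dQ = 11.64×13.8600 + ½×0.97×13.8600² = 254.4987.

$254.50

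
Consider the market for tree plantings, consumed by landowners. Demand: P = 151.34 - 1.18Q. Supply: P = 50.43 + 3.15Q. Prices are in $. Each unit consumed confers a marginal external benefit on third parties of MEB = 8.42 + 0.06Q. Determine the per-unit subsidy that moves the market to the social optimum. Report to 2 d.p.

subsidy = $9.96 per unit

Social marginal benefit = demand + MEB = 159.76 - 1.12Q.
Set SMB = MC: 159.76 - 1.12Q = 50.43 + 3.15Q → Q* = 25.6042.
The Pigouvian subsidy equals MEB at Q*: 8.42 + 0.06×25.6042 = 9.9563.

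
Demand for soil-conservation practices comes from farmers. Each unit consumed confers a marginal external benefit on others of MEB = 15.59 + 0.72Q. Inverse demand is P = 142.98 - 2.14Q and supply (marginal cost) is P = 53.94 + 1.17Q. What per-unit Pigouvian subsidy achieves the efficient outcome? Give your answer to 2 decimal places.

Social marginal benefit = demand + MEB = 158.57 - 1.42Q.
Set SMB = MC: 158.57 - 1.42Q = 53.94 + 1.17Q → Q* = 40.3977.
The Pigouvian subsidy equals MEB at Q*: 15.59 + 0.72×40.3977 = 44.6763.

subsidy = 44.68 per unit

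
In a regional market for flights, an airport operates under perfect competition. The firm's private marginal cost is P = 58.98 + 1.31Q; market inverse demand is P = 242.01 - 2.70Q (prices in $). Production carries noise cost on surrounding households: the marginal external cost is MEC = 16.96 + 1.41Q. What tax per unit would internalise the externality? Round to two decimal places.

Social marginal cost = private MC + MEC = 75.94 + 2.72Q.
Set SMC = demand: 75.94 + 2.72Q = 242.01 - 2.70Q → Q* = 30.6402.
The Pigouvian tax equals MEC at Q*: 16.96 + 1.41×30.6402 = 60.1627.

tax = $60.16 per unit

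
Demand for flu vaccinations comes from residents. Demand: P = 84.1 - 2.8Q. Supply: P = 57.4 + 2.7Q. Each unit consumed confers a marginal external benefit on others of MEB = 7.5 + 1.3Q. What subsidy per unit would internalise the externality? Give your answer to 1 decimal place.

Social marginal benefit = demand + MEB = 91.6 - 1.5Q.
Set SMB = MC: 91.6 - 1.5Q = 57.4 + 2.7Q → Q* = 8.1429.
The Pigouvian subsidy equals MEB at Q*: 7.5 + 1.3×8.1429 = 18.0858.

subsidy = 18.1 per unit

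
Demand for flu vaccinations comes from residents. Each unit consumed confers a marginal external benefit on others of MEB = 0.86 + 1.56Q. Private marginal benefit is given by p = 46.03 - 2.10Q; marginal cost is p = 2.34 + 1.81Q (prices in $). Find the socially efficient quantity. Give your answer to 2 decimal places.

Social marginal benefit = demand + MEB = 46.89 - 0.54Q.
Set SMB = MC: 46.89 - 0.54Q = 2.34 + 1.81Q → Q* = 18.9574.

Q* = 18.96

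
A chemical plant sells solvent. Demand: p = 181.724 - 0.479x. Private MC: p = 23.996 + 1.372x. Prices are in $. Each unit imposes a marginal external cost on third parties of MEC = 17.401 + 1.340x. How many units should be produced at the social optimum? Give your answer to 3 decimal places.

Social marginal cost = private MC + MEC = 41.397 + 2.712x.
Set SMC = demand: 41.397 + 2.712x = 181.724 - 0.479x → x* = 43.9759.

x* = 43.976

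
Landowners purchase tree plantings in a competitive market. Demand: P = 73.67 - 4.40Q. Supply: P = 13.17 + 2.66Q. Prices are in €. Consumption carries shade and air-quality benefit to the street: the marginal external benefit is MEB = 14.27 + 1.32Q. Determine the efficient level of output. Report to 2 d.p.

Social marginal benefit = demand + MEB = 87.94 - 3.08Q.
Set SMB = MC: 87.94 - 3.08Q = 13.17 + 2.66Q → Q* = 13.0261.

Q* = 13.03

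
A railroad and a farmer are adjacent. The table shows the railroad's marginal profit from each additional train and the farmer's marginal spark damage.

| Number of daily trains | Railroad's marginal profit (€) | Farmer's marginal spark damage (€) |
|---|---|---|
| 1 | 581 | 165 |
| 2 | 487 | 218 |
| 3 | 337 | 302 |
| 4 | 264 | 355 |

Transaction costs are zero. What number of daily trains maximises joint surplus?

Bargaining reaches the level where marginal profit last exceeds marginal spark damage.
That holds through level 3 (337 ≥ 302) but not at 4 (264 < 355).

3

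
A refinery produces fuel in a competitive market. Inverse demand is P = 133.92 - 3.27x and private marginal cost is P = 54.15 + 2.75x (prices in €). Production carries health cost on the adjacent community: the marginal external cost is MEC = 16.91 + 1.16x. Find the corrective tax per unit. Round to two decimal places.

tax = €27.07 per unit

Social marginal cost = private MC + MEC = 71.06 + 3.91x.
Set SMC = demand: 71.06 + 3.91x = 133.92 - 3.27x → x* = 8.7549.
The Pigouvian tax equals MEC at x*: 16.91 + 1.16×8.7549 = 27.0657.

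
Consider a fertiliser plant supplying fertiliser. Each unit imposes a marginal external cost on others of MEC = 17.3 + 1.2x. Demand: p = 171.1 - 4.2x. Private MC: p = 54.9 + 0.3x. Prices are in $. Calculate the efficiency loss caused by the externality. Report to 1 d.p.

DWL = $204.5

Market equilibrium (private): 54.9 + 0.3x = 171.1 - 4.2x → x_m = 25.8222.
Social marginal cost = private MC + MEC = 72.2 + 1.5x.
Set SMC = demand: 72.2 + 1.5x = 171.1 - 4.2x → x* = 17.3509.
Between x* and x_m the wedge SMC − demand runs linearly from 0 to MEC(x_m), so the loss is a triangle.
DWL = ½ × 8.4713 × 48.2867 = 204.5256.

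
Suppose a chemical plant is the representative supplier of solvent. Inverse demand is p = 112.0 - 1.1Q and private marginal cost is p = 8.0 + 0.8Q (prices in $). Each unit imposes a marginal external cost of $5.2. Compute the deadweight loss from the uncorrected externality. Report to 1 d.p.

Market equilibrium (private): 8.0 + 0.8Q = 112.0 - 1.1Q → Q_m = 54.7368.
Social marginal cost = private MC + MEC = 13.2 + 0.8Q.
Set SMC = demand: 13.2 + 0.8Q = 112.0 - 1.1Q → Q* = 52.0000.
Between Q* and Q_m the wedge SMC − demand runs linearly from 0 to MEC(Q_m), so the loss is a triangle.
DWL = ½ × 2.7368 × 5.2000 = 7.1157.

DWL = $7.1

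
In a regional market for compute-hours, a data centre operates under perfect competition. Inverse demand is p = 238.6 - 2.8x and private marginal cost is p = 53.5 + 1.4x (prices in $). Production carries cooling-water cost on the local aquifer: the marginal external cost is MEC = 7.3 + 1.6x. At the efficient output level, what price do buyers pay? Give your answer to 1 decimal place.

Social marginal cost = private MC + MEC = 60.8 + 3.0x.
Set SMC = demand: 60.8 + 3.0x = 238.6 - 2.8x → x* = 30.6552.
Consumer price on the demand curve at x*: 238.6 − 2.8×30.6552 = 152.7654.

P = $152.8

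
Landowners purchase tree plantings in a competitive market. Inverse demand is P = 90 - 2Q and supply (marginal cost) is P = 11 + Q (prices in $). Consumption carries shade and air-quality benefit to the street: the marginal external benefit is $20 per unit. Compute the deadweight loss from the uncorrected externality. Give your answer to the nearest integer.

DWL = $67

Market equilibrium (private): 11 + Q = 90 - 2Q → Q_m = 26.3333.
Social marginal benefit = demand + MEB = 110 - 2Q.
Set SMB = MC: 110 - 2Q = 11 + Q → Q* = 33.0000.
The loss is the area between SMB and MC from Q* to Q_m; with linear curves that's a triangle of height MEB(Q_m).
DWL = ½ × 6.6667 × 20.0000 = 66.6670.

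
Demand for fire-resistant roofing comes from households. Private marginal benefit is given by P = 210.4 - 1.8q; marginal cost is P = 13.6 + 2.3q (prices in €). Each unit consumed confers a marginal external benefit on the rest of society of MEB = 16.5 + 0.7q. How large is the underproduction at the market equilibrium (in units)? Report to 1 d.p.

Market equilibrium (private): 13.6 + 2.3q = 210.4 - 1.8q → q_m = 48.0000.
Social marginal benefit = demand + MEB = 226.9 - 1.1q.
Set SMB = MC: 226.9 - 1.1q = 13.6 + 2.3q → q* = 62.7353.
Gap = |48.0000 − 62.7353| = 14.7353.

14.7 units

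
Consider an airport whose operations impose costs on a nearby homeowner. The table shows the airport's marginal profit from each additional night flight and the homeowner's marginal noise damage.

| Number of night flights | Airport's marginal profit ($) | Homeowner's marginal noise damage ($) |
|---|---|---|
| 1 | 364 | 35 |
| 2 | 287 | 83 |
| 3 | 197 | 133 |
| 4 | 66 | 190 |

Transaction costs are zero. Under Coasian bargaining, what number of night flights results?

Bargaining reaches the level where marginal profit last exceeds marginal noise damage.
That holds through level 3 (197 ≥ 133) but not at 4 (66 < 190).

3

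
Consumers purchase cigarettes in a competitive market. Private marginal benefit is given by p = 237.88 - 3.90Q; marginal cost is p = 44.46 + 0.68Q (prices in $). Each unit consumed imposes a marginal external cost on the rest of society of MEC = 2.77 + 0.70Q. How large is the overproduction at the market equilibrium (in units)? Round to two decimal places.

6.12 units

Market equilibrium (private): 44.46 + 0.68Q = 237.88 - 3.90Q → Q_m = 42.2314.
Social marginal benefit = demand − MEC = 235.11 - 4.60Q.
Set SMB = MC: 235.11 - 4.60Q = 44.46 + 0.68Q → Q* = 36.1080.
Gap = |42.2314 − 36.1080| = 6.1234.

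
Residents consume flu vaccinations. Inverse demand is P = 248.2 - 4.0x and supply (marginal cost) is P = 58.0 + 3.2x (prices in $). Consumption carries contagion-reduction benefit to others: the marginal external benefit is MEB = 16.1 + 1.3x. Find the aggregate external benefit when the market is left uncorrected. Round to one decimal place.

$878.9

Market equilibrium (private): 58.0 + 3.2x = 248.2 - 4.0x → x_m = 26.4167.
Total external benefit = ∫₀^{x_m} (16.1 + 1.3x) dx = 16.1×26.4167 + ½×1.3×26.4167² = 878.9062.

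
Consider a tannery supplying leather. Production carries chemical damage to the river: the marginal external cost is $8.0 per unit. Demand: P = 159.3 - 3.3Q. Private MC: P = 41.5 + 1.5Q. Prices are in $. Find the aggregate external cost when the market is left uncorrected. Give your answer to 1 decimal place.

Market equilibrium (private): 41.5 + 1.5Q = 159.3 - 3.3Q → Q_m = 24.5417.
Total external cost = MEC × Q_m = 8.0 × 24.5417 = 196.3336.

$196.3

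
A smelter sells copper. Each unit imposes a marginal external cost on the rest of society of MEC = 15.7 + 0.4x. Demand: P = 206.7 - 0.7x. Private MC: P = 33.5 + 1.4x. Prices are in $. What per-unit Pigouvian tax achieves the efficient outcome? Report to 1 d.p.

Social marginal cost = private MC + MEC = 49.2 + 1.8x.
Set SMC = demand: 49.2 + 1.8x = 206.7 - 0.7x → x* = 63.0000.
The Pigouvian tax equals MEC at x*: 15.7 + 0.4×63.0000 = 40.9000.

tax = $40.9 per unit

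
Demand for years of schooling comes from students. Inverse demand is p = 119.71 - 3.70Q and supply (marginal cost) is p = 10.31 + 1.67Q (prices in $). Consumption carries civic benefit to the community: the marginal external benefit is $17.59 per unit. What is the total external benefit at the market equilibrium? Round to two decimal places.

$358.35

Market equilibrium (private): 10.31 + 1.67Q = 119.71 - 3.70Q → Q_m = 20.3724.
Total external benefit = MEB × Q_m = 17.59 × 20.3724 = 358.3505.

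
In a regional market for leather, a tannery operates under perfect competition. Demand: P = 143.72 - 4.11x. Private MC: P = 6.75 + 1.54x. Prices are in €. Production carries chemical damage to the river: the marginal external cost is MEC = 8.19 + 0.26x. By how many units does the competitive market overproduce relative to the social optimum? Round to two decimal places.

2.45 units

Market equilibrium (private): 6.75 + 1.54x = 143.72 - 4.11x → x_m = 24.2425.
Social marginal cost = private MC + MEC = 14.94 + 1.80x.
Set SMC = demand: 14.94 + 1.80x = 143.72 - 4.11x → x* = 21.7902.
Gap = |24.2425 − 21.7902| = 2.4523.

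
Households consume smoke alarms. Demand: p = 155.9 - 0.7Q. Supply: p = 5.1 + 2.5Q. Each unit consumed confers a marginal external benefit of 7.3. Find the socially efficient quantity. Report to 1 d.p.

Q* = 49.4

Social marginal benefit = demand + MEB = 163.2 - 0.7Q.
Set SMB = MC: 163.2 - 0.7Q = 5.1 + 2.5Q → Q* = 49.4063.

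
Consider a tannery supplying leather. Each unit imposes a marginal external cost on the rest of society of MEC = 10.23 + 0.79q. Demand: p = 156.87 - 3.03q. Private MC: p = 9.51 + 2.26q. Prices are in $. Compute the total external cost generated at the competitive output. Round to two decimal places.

Market equilibrium (private): 9.51 + 2.26q = 156.87 - 3.03q → q_m = 27.8563.
Total external cost = ∫₀^{q_m} (10.23 + 0.79q) dq = 10.23×27.8563 + ½×0.79×27.8563² = 591.4795.

$591.48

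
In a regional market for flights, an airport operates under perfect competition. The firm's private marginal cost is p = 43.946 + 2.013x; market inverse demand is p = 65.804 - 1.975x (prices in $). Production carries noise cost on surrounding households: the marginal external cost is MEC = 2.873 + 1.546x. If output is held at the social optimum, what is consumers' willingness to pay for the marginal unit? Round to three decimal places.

Social marginal cost = private MC + MEC = 46.819 + 3.559x.
Set SMC = demand: 46.819 + 3.559x = 65.804 - 1.975x → x* = 3.4306.
Consumer price on the demand curve at x*: 65.804 − 1.975×3.4306 = 59.0286.

P = $59.029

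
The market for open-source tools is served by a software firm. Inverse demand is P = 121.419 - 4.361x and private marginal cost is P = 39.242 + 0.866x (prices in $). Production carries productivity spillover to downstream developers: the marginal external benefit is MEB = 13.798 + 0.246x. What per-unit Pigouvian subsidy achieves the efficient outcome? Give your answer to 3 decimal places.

Social marginal cost = private MC − MEB = 25.444 + 0.620x.
Set SMC = demand: 25.444 + 0.620x = 121.419 - 4.361x → x* = 19.2682.
The Pigouvian subsidy equals MEB at x*: 13.798 + 0.246×19.2682 = 18.5380.

subsidy = $18.538 per unit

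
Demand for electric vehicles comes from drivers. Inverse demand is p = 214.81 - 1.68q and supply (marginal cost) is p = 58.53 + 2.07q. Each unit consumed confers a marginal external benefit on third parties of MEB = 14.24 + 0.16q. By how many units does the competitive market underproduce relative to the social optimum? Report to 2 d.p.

Market equilibrium (private): 58.53 + 2.07q = 214.81 - 1.68q → q_m = 41.6747.
Social marginal benefit = demand + MEB = 229.05 - 1.52q.
Set SMB = MC: 229.05 - 1.52q = 58.53 + 2.07q → q* = 47.4986.
Gap = |41.6747 − 47.4986| = 5.8239.

5.82 units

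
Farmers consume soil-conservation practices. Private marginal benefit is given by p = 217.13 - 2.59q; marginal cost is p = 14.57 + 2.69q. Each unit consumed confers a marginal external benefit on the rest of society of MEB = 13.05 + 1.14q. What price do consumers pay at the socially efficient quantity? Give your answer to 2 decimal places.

P = 82.24

Social marginal benefit = demand + MEB = 230.18 - 1.45q.
Set SMB = MC: 230.18 - 1.45q = 14.57 + 2.69q → q* = 52.0797.
Consumer price on the demand curve at q*: 217.13 − 2.59×52.0797 = 82.2436.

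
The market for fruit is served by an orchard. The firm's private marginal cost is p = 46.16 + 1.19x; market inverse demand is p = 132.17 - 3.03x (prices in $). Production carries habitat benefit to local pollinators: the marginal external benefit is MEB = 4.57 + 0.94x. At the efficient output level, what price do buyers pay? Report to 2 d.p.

Social marginal cost = private MC − MEB = 41.59 + 0.25x.
Set SMC = demand: 41.59 + 0.25x = 132.17 - 3.03x → x* = 27.6159.
Consumer price on the demand curve at x*: 132.17 − 3.03×27.6159 = 48.4938.

P = $48.49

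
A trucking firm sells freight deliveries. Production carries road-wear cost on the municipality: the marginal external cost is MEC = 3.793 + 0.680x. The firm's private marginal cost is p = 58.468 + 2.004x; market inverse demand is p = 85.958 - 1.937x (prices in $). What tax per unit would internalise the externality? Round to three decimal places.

tax = $7.280 per unit

Social marginal cost = private MC + MEC = 62.261 + 2.684x.
Set SMC = demand: 62.261 + 2.684x = 85.958 - 1.937x → x* = 5.1281.
The Pigouvian tax equals MEC at x*: 3.793 + 0.680×5.1281 = 7.2801.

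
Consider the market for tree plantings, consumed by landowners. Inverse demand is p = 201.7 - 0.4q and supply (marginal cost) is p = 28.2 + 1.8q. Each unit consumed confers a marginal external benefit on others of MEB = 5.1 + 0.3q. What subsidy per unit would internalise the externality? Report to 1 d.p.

Social marginal benefit = demand + MEB = 206.8 - 0.1q.
Set SMB = MC: 206.8 - 0.1q = 28.2 + 1.8q → q* = 94.0000.
The Pigouvian subsidy equals MEB at q*: 5.1 + 0.3×94.0000 = 33.3000.

subsidy = 33.3 per unit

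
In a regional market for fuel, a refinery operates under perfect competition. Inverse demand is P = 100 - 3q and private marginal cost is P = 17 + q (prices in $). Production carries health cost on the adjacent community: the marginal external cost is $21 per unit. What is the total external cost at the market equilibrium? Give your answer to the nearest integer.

Market equilibrium (private): 17 + q = 100 - 3q → q_m = 20.7500.
Total external cost = MEC × q_m = 21 × 20.7500 = 435.7500.

$436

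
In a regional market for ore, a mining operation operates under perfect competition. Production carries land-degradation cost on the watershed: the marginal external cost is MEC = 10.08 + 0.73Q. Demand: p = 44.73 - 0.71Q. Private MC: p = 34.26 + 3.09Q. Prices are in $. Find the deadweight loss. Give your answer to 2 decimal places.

Market equilibrium (private): 34.26 + 3.09Q = 44.73 - 0.71Q → Q_m = 2.7553.
Social marginal cost = private MC + MEC = 44.34 + 3.82Q.
Set SMC = demand: 44.34 + 3.82Q = 44.73 - 0.71Q → Q* = 0.0861.
Height of the DWL triangle at Q_m is SMC(Q_m) − demand(Q_m) = MEC(Q_m) = 12.0913.
DWL = ½ × 2.6692 × 12.0913 = 16.1370.

DWL = $16.14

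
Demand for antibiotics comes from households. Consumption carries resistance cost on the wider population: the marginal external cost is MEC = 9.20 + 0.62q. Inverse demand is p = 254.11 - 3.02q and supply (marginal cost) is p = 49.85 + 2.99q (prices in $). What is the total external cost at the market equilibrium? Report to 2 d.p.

Market equilibrium (private): 49.85 + 2.99q = 254.11 - 3.02q → q_m = 33.9867.
Total external cost = ∫₀^{q_m} (9.20 + 0.62q) dq = 9.20×33.9867 + ½×0.62×33.9867² = 670.7573.

$670.76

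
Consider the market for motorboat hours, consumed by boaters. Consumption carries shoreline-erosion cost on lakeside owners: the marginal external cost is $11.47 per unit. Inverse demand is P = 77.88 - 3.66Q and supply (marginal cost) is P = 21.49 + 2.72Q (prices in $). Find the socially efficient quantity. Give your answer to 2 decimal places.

Q* = 7.04

Social marginal benefit = demand − MEC = 66.41 - 3.66Q.
Set SMB = MC: 66.41 - 3.66Q = 21.49 + 2.72Q → Q* = 7.0408.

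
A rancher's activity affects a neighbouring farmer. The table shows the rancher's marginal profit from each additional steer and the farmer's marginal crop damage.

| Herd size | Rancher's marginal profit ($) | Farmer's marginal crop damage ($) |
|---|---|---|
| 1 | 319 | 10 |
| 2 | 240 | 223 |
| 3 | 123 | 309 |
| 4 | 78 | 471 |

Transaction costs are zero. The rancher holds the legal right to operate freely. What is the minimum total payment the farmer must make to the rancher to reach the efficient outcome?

$201

Left alone the rancher would choose level 4 (marginal profit stays positive).
Efficient level: k* = 2 (marginal profit ≥ marginal crop damage through 2).
The farmer must at least cover the rancher's forgone profit from cutting 4→2: 123 + 78 = 201.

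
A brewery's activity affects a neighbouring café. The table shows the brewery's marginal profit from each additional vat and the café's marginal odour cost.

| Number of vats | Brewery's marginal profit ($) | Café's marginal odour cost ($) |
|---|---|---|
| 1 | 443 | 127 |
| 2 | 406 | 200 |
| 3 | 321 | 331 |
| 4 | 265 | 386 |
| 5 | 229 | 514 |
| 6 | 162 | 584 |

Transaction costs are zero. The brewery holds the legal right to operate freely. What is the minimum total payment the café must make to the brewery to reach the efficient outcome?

Left alone the brewery would choose level 6 (marginal profit stays positive).
Efficient level: k* = 2 (marginal profit ≥ marginal odour cost through 2).
The café must at least cover the brewery's forgone profit from cutting 6→2: 321 + 265 + 229 + 162 = 977.

$977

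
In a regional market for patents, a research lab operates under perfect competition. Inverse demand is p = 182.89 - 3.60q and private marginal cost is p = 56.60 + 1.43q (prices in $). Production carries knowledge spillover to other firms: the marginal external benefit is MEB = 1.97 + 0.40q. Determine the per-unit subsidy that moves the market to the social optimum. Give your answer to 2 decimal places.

subsidy = $13.05 per unit

Social marginal cost = private MC − MEB = 54.63 + 1.03q.
Set SMC = demand: 54.63 + 1.03q = 182.89 - 3.60q → q* = 27.7019.
The Pigouvian subsidy equals MEB at q*: 1.97 + 0.40×27.7019 = 13.0508.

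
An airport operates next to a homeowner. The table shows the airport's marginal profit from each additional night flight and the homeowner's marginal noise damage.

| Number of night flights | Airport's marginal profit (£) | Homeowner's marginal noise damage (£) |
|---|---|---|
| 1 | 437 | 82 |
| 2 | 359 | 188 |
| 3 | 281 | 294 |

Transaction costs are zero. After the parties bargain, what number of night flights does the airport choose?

Bargaining reaches the level where marginal profit last exceeds marginal noise damage.
That holds through level 2 (359 ≥ 188) but not at 3 (281 < 294).

2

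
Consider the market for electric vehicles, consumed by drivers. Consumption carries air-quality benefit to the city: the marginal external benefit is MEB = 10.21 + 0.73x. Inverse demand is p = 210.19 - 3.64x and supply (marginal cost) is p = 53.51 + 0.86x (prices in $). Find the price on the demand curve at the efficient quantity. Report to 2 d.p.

Social marginal benefit = demand + MEB = 220.40 - 2.91x.
Set SMB = MC: 220.40 - 2.91x = 53.51 + 0.86x → x* = 44.2679.
Consumer price on the demand curve at x*: 210.19 − 3.64×44.2679 = 49.0548.

P = $49.05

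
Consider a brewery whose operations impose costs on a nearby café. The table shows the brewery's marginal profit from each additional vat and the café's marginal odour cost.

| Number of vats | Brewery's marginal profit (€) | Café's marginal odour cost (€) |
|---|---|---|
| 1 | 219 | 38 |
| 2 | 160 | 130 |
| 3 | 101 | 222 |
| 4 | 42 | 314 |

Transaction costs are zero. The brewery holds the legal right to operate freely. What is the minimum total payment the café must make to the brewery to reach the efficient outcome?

€143

Left alone the brewery would choose level 4 (marginal profit stays positive).
Efficient level: k* = 2 (marginal profit ≥ marginal odour cost through 2).
The café must at least cover the brewery's forgone profit from cutting 4→2: 101 + 42 = 143.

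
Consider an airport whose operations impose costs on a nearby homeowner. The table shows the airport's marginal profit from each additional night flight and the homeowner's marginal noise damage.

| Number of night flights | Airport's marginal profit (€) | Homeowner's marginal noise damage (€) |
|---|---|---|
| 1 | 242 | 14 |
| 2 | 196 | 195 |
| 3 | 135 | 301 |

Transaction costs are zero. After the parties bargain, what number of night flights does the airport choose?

Bargaining reaches the level where marginal profit last exceeds marginal noise damage.
That holds through level 2 (196 ≥ 195) but not at 3 (135 < 301).

2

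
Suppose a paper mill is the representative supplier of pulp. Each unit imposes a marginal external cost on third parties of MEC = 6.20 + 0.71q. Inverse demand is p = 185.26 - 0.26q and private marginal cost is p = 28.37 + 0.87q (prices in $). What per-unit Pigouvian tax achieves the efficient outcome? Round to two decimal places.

Social marginal cost = private MC + MEC = 34.57 + 1.58q.
Set SMC = demand: 34.57 + 1.58q = 185.26 - 0.26q → q* = 81.8967.
The Pigouvian tax equals MEC at q*: 6.20 + 0.71×81.8967 = 64.3467.

tax = $64.35 per unit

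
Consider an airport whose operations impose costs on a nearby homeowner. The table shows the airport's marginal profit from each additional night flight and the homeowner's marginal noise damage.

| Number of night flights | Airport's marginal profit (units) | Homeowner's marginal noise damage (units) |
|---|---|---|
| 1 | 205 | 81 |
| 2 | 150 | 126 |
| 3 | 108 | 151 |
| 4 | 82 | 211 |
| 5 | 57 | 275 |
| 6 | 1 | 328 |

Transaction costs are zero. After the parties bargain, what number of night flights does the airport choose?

2

Bargaining reaches the level where marginal profit last exceeds marginal noise damage.
That holds through level 2 (150 ≥ 126) but not at 3 (108 < 151).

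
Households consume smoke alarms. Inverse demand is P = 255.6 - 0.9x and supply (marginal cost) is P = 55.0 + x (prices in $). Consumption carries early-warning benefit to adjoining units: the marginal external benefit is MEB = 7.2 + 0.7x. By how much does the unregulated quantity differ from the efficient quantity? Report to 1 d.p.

Market equilibrium (private): 55.0 + x = 255.6 - 0.9x → x_m = 105.5789.
Social marginal benefit = demand + MEB = 262.8 - 0.2x.
Set SMB = MC: 262.8 - 0.2x = 55.0 + x → x* = 173.1667.
Gap = |105.5789 − 173.1667| = 67.5878.

67.6 units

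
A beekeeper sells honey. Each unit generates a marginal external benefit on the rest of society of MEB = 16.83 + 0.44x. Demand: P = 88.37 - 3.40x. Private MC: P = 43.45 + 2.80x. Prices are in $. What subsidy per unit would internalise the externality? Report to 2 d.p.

Social marginal cost = private MC − MEB = 26.62 + 2.36x.
Set SMC = demand: 26.62 + 2.36x = 88.37 - 3.40x → x* = 10.7205.
The Pigouvian subsidy equals MEB at x*: 16.83 + 0.44×10.7205 = 21.5470.

subsidy = $21.55 per unit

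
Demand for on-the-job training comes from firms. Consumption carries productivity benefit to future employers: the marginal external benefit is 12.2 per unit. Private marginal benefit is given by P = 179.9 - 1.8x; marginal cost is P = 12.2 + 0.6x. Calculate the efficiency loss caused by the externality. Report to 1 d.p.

DWL = 31.0

Market equilibrium (private): 12.2 + 0.6x = 179.9 - 1.8x → x_m = 69.8750.
Social marginal benefit = demand + MEB = 192.1 - 1.8x.
Set SMB = MC: 192.1 - 1.8x = 12.2 + 0.6x → x* = 74.9583.
The welfare-loss triangle has base |x_m − x*| and height MEB(x_m) (the vertical gap between SMB and MC is zero at x* and MEB at x_m).
DWL = ½ × 5.0833 × 12.2000 = 31.0081.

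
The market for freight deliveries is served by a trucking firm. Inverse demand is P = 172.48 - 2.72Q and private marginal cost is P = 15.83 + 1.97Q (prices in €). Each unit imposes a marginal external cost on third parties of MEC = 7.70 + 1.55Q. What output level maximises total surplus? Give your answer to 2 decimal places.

Q* = 23.87

Social marginal cost = private MC + MEC = 23.53 + 3.52Q.
Set SMC = demand: 23.53 + 3.52Q = 172.48 - 2.72Q → Q* = 23.8702.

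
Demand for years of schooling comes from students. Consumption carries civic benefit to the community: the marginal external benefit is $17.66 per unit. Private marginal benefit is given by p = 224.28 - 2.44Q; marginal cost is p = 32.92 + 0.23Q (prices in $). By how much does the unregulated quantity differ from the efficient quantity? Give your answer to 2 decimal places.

6.61 units

Market equilibrium (private): 32.92 + 0.23Q = 224.28 - 2.44Q → Q_m = 71.6704.
Social marginal benefit = demand + MEB = 241.94 - 2.44Q.
Set SMB = MC: 241.94 - 2.44Q = 32.92 + 0.23Q → Q* = 78.2846.
Gap = |71.6704 − 78.2846| = 6.6142.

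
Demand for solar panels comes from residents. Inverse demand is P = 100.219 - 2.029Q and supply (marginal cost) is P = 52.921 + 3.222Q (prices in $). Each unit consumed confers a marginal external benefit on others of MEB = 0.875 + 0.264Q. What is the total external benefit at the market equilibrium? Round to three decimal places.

$18.591

Market equilibrium (private): 52.921 + 3.222Q = 100.219 - 2.029Q → Q_m = 9.0074.
Total external benefit = ∫₀^{Q_m} (0.875 + 0.264Q) dQ = 0.875×9.0074 + ½×0.264×9.0074² = 18.5911.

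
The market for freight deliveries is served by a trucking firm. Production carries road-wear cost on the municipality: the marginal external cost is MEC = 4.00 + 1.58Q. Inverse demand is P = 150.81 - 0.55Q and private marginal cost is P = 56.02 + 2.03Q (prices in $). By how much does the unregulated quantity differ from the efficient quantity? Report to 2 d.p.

Market equilibrium (private): 56.02 + 2.03Q = 150.81 - 0.55Q → Q_m = 36.7403.
Social marginal cost = private MC + MEC = 60.02 + 3.61Q.
Set SMC = demand: 60.02 + 3.61Q = 150.81 - 0.55Q → Q* = 21.8245.
Gap = |36.7403 − 21.8245| = 14.9158.

14.92 units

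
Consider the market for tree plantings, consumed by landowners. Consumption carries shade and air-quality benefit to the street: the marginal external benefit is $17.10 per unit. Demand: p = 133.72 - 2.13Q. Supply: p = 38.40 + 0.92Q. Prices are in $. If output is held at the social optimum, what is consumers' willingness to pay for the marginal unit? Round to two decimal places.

Social marginal benefit = demand + MEB = 150.82 - 2.13Q.
Set SMB = MC: 150.82 - 2.13Q = 38.40 + 0.92Q → Q* = 36.8590.
Consumer price on the demand curve at Q*: 133.72 − 2.13×36.8590 = 55.2103.

P = $55.21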